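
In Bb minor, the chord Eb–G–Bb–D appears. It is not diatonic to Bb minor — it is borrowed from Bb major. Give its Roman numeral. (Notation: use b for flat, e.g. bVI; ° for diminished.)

The root Eb is the diatonic 4th degree of Bb minor; the borrowing shows in the chord quality. The diatonic chord on degree 4 would be Ebm (iv), but Eb–G–Bb–D is the major-seventh chord from Bb major. As a borrowed chord it is labeled IVmaj7.

IVmaj7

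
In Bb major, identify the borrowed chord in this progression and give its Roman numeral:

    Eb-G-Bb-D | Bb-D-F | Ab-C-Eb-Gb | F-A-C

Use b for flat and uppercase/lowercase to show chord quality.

Bb major has the diatonic set Bb, Cm, Dm, Eb, F, Gm, Adim. Eb–G–Bb–D = Ebmaj7, Bb–D–F = Bb and F–A–C = F all belong to that set. Ab–C–Eb–Gb is not: scale degree 7 in Bb major carries Adim (vii°). In Bb minor the chord on that degree is Ab7, so here it functions as bVII7, borrowed from the parallel minor.

bVII7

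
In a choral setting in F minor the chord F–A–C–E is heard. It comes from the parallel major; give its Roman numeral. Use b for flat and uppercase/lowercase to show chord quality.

F is scale degree 1 in F minor. The diatonic chord on degree 1 would be Fm (i), but F–A–C–E is the major-seventh chord from F major. As a borrowed chord it is labeled Imaj7.

Imaj7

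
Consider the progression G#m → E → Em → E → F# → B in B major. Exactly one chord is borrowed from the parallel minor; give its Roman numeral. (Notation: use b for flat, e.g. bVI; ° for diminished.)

B major has the diatonic set B, C#m, D#m, E, F#, G#m, A#dim. G#m, E, F# and B all belong to that set. Em (E–G–B) doesn't fit — on degree 4 B major would have E (IV). Em is the degree-4 chord of B minor, so it is the borrowed iv.

iv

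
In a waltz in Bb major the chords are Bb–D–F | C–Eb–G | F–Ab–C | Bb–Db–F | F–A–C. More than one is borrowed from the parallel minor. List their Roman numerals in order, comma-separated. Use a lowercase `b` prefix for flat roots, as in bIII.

v, i

The diatonic triads in Bb major are Bb, Cm, Dm, Eb, F, Gm, Adim. Of the given chords, Bb–D–F = Bb, C–Eb–G = Cm and F–A–C = F are diatonic. F–Ab–C doesn't fit — on degree 5 Bb major would have F (V). Fm is the degree-5 chord of Bb minor, so it is the borrowed v. But Bb–Db–F is foreign: the diatonic I on degree 1 is Bb, whereas Bbm comes from Bb minor. It is labeled i.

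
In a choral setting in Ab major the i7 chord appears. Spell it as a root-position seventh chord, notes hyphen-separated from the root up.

Ab-Cb-Eb-Gb

i7 is built on scale degree 1, which is Ab in both Ab major and its parallel. In Ab minor the chord on Ab is Ab–Cb–Eb–Gb.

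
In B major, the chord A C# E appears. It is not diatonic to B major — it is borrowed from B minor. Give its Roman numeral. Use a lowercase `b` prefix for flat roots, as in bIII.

bVII

A is the lowered form of scale degree 7 in B major (the diatonic degree 7 is A#). Diatonically B major has A#dim (vii°) on that degree; A–C#–E is instead the major chord native to B minor, so it takes the label bVII.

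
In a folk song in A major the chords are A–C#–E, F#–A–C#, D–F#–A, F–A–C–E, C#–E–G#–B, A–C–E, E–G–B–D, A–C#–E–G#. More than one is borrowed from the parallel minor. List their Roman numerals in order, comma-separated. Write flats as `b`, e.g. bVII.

bVImaj7, i, v7

A major has the diatonic set A, Bm, C#m, D, E, F#m, G#dim. A–C#–E = A, F#–A–C# = F#m, D–F#–A = D, C#–E–G#–B = C#m7 and A–C#–E–G# = Amaj7 are all diatonic. F–A–C–E doesn't fit — on degree 6 A major would have F#m (vi). Fmaj7 is the degree-6 chord of A minor, so it is the borrowed bVImaj7. A–C–E is not: scale degree 1 in A major carries A (I). In A minor the chord on that degree is Am, so here it functions as i, borrowed from the parallel minor. But E–G–B–D is foreign: the diatonic V on degree 5 is E, whereas Em7 comes from A minor. It is labeled v7.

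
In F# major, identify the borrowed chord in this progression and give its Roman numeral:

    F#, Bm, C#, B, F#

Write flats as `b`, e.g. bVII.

iv

In F# major the diatonic chords are F#, G#m, A#m, B, C#, D#m, E#dim. Of the given chords, F#, C# and B are diatonic. Bm (B–D–F#) doesn't fit — on degree 4 F# major would have B (IV). Bm is the degree-4 chord of F# minor, so it is the borrowed iv.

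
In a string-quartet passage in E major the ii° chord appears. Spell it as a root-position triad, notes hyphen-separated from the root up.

F#-A-C

ii° is built on scale degree 2, which is F# in both E major and its parallel. Building the diminished chord from the parallel minor on F#: F#–A–C.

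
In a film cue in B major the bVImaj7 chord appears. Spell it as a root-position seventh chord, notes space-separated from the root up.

G B D F#

Scale degree 6 in B major is G#. bVImaj7 uses the lowered form, G, taken from B minor. Stacking thirds in B minor on G gives G–B–D–F#.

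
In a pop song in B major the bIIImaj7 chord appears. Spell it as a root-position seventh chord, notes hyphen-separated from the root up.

Scale degree 3 in B major is D#. bIIImaj7 uses the lowered form, D, taken from B minor. Building the major-seventh chord from the parallel minor on D: D–F#–A–C#.

D-F#-A-C#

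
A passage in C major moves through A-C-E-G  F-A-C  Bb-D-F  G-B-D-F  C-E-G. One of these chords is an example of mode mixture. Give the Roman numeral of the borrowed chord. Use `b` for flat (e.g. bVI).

In C major the diatonic chords are C, Dm, Em, F, G, Am, Bdim. A–C–E–G = Am7, F–A–C = F, G–B–D–F = G7 and C–E–G = C are all diatonic. Bb–D–F is not: scale degree 7 in C major carries Bdim (vii°). In C minor the chord on that degree is Bb, so here it functions as bVII, borrowed from the parallel minor.

bVII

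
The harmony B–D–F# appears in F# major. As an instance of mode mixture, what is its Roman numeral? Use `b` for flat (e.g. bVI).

The root B is the diatonic 4th degree of F# major; the borrowing shows in the chord quality. B–D–F# is a minor chord — the form found in F# minor, not the diatonic IV (B). Borrowed into F# major it is written iv.

iv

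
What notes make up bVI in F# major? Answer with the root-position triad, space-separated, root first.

D F# A

The root of bVI is the lowered 6th degree: D# becomes D. Stacking thirds in F# minor on D gives D–F#–A.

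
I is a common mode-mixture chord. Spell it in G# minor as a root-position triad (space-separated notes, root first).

G# B# D#

The root, G#, is scale degree 1 — the same note in G# minor and G# major; only the chord quality changes. In G# major the chord on G# is G#–B#–D#.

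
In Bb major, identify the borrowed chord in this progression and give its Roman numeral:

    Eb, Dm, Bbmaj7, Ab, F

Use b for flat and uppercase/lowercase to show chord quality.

In Bb major the diatonic chords are Bb, Cm, Dm, Eb, F, Gm, Adim. Eb, Dm, Bbmaj7 and F all belong to that set. Ab (Ab–C–Eb) is not: scale degree 7 in Bb major carries Adim (vii°). In Bb minor the chord on that degree is Ab, so here it functions as bVII, borrowed from the parallel minor.

bVII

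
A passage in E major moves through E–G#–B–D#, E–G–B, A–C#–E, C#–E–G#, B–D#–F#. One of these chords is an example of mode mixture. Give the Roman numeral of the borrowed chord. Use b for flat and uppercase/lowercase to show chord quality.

In E major the diatonic chords are E, F#m, G#m, A, B, C#m, D#dim. Of the given chords, E–G#–B–D# = Emaj7, A–C#–E = A, C#–E–G# = C#m and B–D#–F# = B are diatonic. E–G–B doesn't fit — on degree 1 E major would have E (I). Em is the degree-1 chord of E minor, so it is the borrowed i.

i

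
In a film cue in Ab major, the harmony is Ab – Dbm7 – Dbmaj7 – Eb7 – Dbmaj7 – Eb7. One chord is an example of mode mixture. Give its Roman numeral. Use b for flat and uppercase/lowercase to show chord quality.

iv7

In Ab major the diatonic chords are Ab, Bbm, Cm, Db, Eb, Fm, Gdim. Of the given chords, Ab, Dbmaj7 and Eb7 are diatonic. Dbm7 (Db–Fb–Ab–Cb) is not: scale degree 4 in Ab major carries Db (IV). In Ab minor the chord on that degree is Dbm7, so here it functions as iv7, borrowed from the parallel minor.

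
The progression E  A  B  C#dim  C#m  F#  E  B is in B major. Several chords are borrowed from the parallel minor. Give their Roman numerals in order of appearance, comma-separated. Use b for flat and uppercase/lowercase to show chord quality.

In B major the diatonic chords are B, C#m, D#m, E, F#, G#m, A#dim. E, B, C#m and F# all belong to that set. A (A–C#–E) is not: scale degree 7 in B major carries A#dim (vii°). In B minor the chord on that degree is A, so here it functions as bVII, borrowed from the parallel minor. C#dim (C#–E–G) doesn't fit — on degree 2 B major would have C#m (ii). C#dim is the degree-2 chord of B minor, so it is the borrowed ii°.

bVII, ii°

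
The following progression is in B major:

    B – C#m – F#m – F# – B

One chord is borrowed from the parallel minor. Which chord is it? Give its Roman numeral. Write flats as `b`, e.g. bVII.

v

The diatonic triads in B major are B, C#m, D#m, E, F#, G#m, A#dim. B, C#m and F# all belong to that set. F#m (F#–A–C#) doesn't fit — on degree 5 B major would have F# (V). F#m is the degree-5 chord of B minor, so it is the borrowed v.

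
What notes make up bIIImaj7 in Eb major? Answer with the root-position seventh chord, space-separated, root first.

Gb Bb Db F

The root of bIIImaj7 is the lowered 3rd degree: G becomes Gb. In Eb minor the chord on Gb is Gb–Bb–Db–F.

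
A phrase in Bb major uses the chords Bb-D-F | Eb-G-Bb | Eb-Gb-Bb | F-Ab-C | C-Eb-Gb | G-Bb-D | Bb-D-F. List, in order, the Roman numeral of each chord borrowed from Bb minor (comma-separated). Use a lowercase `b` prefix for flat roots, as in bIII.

iv, v, ii°

In Bb major the diatonic chords are Bb, Cm, Dm, Eb, F, Gm, Adim. Bb–D–F = Bb, Eb–G–Bb = Eb and G–Bb–D = Gm are all diatonic. But Eb–Gb–Bb is foreign: the diatonic IV on degree 4 is Eb, whereas Ebm comes from Bb minor. It is labeled iv. F–Ab–C is not: scale degree 5 in Bb major carries F (V). In Bb minor the chord on that degree is Fm, so here it functions as v, borrowed from the parallel minor. C–Eb–Gb doesn't fit — on degree 2 Bb major would have Cm (ii). Cdim is the degree-2 chord of Bb minor, so it is the borrowed ii°.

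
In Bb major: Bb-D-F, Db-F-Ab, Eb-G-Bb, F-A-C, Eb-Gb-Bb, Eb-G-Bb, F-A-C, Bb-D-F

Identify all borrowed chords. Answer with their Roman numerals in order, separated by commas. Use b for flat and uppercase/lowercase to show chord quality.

bIII, iv

In Bb major the diatonic chords are Bb, Cm, Dm, Eb, F, Gm, Adim. Bb–D–F = Bb, Eb–G–Bb = Eb and F–A–C = F all belong to that set. Db–F–Ab doesn't fit — on degree 3 Bb major would have Dm (iii). Db is the degree-3 chord of Bb minor, so it is the borrowed bIII. Eb–Gb–Bb doesn't fit — on degree 4 Bb major would have Eb (IV). Ebm is the degree-4 chord of Bb minor, so it is the borrowed iv.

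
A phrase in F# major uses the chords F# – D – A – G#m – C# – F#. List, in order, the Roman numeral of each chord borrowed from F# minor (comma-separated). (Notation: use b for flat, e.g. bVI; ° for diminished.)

The diatonic triads in F# major are F#, G#m, A#m, B, C#, D#m, E#dim. F#, G#m and C# are all diatonic. D (D–F#–A) is not: scale degree 6 in F# major carries D#m (vi). In F# minor the chord on that degree is D, so here it functions as bVI, borrowed from the parallel minor. A (A–C#–E) is not: scale degree 3 in F# major carries A#m (iii). In F# minor the chord on that degree is A, so here it functions as bIII, borrowed from the parallel minor.

bVI, bIII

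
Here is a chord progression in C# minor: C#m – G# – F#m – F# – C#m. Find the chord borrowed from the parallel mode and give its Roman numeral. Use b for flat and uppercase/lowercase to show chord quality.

IV

The diatonic triads in C# minor (with V from harmonic minor) are C#m, D#dim, E, F#m, G#, A, B. C#m, G# and F#m all belong to that set. But F# (F#–A#–C#) is foreign: the diatonic iv on degree 4 is F#m, whereas F# comes from C# major. It is labeled IV.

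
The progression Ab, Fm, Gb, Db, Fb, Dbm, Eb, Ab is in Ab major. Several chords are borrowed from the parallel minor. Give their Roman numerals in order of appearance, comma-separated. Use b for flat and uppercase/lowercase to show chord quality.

bVII, bVI, iv

Ab major has the diatonic set Ab, Bbm, Cm, Db, Eb, Fm, Gdim. Ab, Fm, Db and Eb all belong to that set. But Gb (Gb–Bb–Db) is foreign: the diatonic vii° on degree 7 is Gdim, whereas Gb comes from Ab minor. It is labeled bVII. Fb (Fb–Ab–Cb) doesn't fit — on degree 6 Ab major would have Fm (vi). Fb is the degree-6 chord of Ab minor, so it is the borrowed bVI. Dbm (Db–Fb–Ab) doesn't fit — on degree 4 Ab major would have Db (IV). Dbm is the degree-4 chord of Ab minor, so it is the borrowed iv.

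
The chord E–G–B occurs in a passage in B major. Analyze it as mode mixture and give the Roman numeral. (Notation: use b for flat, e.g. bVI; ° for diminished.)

The root E is the diatonic 4th degree of B major; the borrowing shows in the chord quality. E–G–B is a minor chord — the form found in B minor, not the diatonic IV (E). Borrowed into B major it is written iv.

iv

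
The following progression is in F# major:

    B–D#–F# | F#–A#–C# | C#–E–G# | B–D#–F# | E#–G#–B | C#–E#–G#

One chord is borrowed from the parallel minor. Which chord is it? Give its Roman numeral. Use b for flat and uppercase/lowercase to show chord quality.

v

F# major has the diatonic set F#, G#m, A#m, B, C#, D#m, E#dim. B–D#–F# = B, F#–A#–C# = F#, E#–G#–B = E#dim and C#–E#–G# = C# are all diatonic. C#–E–G# doesn't fit — on degree 5 F# major would have C# (V). C#m is the degree-5 chord of F# minor, so it is the borrowed v.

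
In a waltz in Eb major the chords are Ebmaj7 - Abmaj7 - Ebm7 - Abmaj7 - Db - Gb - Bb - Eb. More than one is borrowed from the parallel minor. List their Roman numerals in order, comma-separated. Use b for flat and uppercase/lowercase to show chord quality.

The diatonic triads in Eb major are Eb, Fm, Gm, Ab, Bb, Cm, Ddim. Ebmaj7, Abmaj7, Bb and Eb are all diatonic. Ebm7 (Eb–Gb–Bb–Db) is not: scale degree 1 in Eb major carries Eb (I). In Eb minor the chord on that degree is Ebm7, so here it functions as i7, borrowed from the parallel minor. Db (Db–F–Ab) is not: scale degree 7 in Eb major carries Ddim (vii°). In Eb minor the chord on that degree is Db, so here it functions as bVII, borrowed from the parallel minor. Gb (Gb–Bb–Db) is not: scale degree 3 in Eb major carries Gm (iii). In Eb minor the chord on that degree is Gb, so here it functions as bIII, borrowed from the parallel minor.

i7, bVII, bIII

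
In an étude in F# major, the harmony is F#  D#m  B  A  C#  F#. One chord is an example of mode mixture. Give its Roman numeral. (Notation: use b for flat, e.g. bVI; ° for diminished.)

The diatonic triads in F# major are F#, G#m, A#m, B, C#, D#m, E#dim. Of the given chords, F#, D#m, B and C# are diatonic. But A (A–C#–E) is foreign: the diatonic iii on degree 3 is A#m, whereas A comes from F# minor. It is labeled bIII.

bIII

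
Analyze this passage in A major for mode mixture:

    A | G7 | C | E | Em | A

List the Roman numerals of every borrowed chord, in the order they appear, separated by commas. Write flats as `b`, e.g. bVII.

A major has the diatonic set A, Bm, C#m, D, E, F#m, G#dim. Of the given chords, A and E are diatonic. G7 (G–B–D–F) doesn't fit — on degree 7 A major would have G#dim (vii°). G7 is the degree-7 chord of A minor, so it is the borrowed bVII7. C (C–E–G) is not: scale degree 3 in A major carries C#m (iii). In A minor the chord on that degree is C, so here it functions as bIII, borrowed from the parallel minor. But Em (E–G–B) is foreign: the diatonic V on degree 5 is E, whereas Em comes from A minor. It is labeled v.

bVII7, bIII, v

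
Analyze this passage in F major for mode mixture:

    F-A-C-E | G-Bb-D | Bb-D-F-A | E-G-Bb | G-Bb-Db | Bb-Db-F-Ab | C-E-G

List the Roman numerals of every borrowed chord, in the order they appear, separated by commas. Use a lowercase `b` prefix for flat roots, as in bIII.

The diatonic triads in F major are F, Gm, Am, Bb, C, Dm, Edim. Of the given chords, F–A–C–E = Fmaj7, G–Bb–D = Gm, Bb–D–F–A = Bbmaj7, E–G–Bb = Edim and C–E–G = C are diatonic. G–Bb–Db is not: scale degree 2 in F major carries Gm (ii). In F minor the chord on that degree is Gdim, so here it functions as ii°, borrowed from the parallel minor. Bb–Db–F–Ab is not: scale degree 4 in F major carries Bb (IV). In F minor the chord on that degree is Bbm7, so here it functions as iv7, borrowed from the parallel minor.

ii°, iv7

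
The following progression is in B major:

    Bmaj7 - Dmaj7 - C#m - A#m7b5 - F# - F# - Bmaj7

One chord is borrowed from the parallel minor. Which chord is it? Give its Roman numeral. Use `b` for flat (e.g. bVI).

bIIImaj7

B major has the diatonic set B, C#m, D#m, E, F#, G#m, A#dim. Of the given chords, Bmaj7, C#m, A#m7b5 and F# are diatonic. Dmaj7 (D–F#–A–C#) is not: scale degree 3 in B major carries D#m (iii). In B minor the chord on that degree is Dmaj7, so here it functions as bIIImaj7, borrowed from the parallel minor.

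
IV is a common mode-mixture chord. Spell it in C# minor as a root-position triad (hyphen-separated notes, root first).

The root, F#, is scale degree 4 — the same note in C# minor and C# major; only the chord quality changes. Stacking thirds in C# major on F# gives F#–A#–C#.

F#-A#-C#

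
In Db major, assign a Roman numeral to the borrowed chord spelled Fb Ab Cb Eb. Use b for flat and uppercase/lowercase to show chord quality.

bIIImaj7

The root Fb is the lowered 3rd scale degree — diatonically Db major has F there. The diatonic chord on degree 3 would be Fm (iii), but Fb–Ab–Cb–Eb is the major-seventh chord from Db minor. As a borrowed chord it is labeled bIIImaj7.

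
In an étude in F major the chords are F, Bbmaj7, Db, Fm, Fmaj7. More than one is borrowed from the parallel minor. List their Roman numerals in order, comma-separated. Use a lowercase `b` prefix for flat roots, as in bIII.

F major has the diatonic set F, Gm, Am, Bb, C, Dm, Edim. Of the given chords, F, Bbmaj7 and Fmaj7 are diatonic. Db (Db–F–Ab) doesn't fit — on degree 6 F major would have Dm (vi). Db is the degree-6 chord of F minor, so it is the borrowed bVI. Fm (F–Ab–C) doesn't fit — on degree 1 F major would have F (I). Fm is the degree-1 chord of F minor, so it is the borrowed i.

bVI, i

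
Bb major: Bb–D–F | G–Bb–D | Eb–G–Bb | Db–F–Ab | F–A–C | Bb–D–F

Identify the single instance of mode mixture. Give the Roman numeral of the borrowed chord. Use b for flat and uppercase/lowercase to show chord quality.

bIII

Bb major has the diatonic set Bb, Cm, Dm, Eb, F, Gm, Adim. Bb–D–F = Bb, G–Bb–D = Gm, Eb–G–Bb = Eb and F–A–C = F all belong to that set. But Db–F–Ab is foreign: the diatonic iii on degree 3 is Dm, whereas Db comes from Bb minor. It is labeled bIII.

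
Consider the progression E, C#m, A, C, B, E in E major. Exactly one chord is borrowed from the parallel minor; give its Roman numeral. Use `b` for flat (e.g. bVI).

bVI

The diatonic triads in E major are E, F#m, G#m, A, B, C#m, D#dim. Of the given chords, E, C#m, A and B are diatonic. C (C–E–G) doesn't fit — on degree 6 E major would have C#m (vi). C is the degree-6 chord of E minor, so it is the borrowed bVI.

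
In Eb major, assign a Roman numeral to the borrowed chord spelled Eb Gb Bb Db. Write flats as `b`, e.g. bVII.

The root Eb is the diatonic 1st degree of Eb major; the borrowing shows in the chord quality. Eb–Gb–Bb–Db is a minor-seventh chord — the form found in Eb minor, not the diatonic I (Eb). Borrowed into Eb major it is written i7.

i7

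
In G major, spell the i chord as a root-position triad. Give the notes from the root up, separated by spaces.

G Bb D

The root, G, is scale degree 1 — the same note in G major and G minor; only the chord quality changes. Stacking thirds in G minor on G gives G–Bb–D.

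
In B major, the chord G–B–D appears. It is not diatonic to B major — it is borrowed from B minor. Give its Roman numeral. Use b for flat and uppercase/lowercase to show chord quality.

G is the lowered form of scale degree 6 in B major (the diatonic degree 6 is G#). G–B–D is a major chord — the form found in B minor, not the diatonic vi (G#m). Borrowed into B major it is written bVI.

bVI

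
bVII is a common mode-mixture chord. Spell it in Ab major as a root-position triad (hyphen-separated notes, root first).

Gb-Bb-Db

The root of bVII is the lowered 7th degree: G becomes Gb. In Ab minor the chord on Gb is Gb–Bb–Db.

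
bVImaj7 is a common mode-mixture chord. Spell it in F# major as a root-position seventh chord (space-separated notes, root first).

The root of bVImaj7 is the lowered 6th degree: D# becomes D. Building the major-seventh chord from the parallel minor on D: D–F#–A–C#.

D F# A C#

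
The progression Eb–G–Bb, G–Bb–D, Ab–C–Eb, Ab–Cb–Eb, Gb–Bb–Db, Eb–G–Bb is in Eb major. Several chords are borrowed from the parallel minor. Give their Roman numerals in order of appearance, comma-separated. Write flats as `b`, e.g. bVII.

In Eb major the diatonic chords are Eb, Fm, Gm, Ab, Bb, Cm, Ddim. Eb–G–Bb = Eb, G–Bb–D = Gm and Ab–C–Eb = Ab are all diatonic. But Ab–Cb–Eb is foreign: the diatonic IV on degree 4 is Ab, whereas Abm comes from Eb minor. It is labeled iv. Gb–Bb–Db is not: scale degree 3 in Eb major carries Gm (iii). In Eb minor the chord on that degree is Gb, so here it functions as bIII, borrowed from the parallel minor.

iv, bIII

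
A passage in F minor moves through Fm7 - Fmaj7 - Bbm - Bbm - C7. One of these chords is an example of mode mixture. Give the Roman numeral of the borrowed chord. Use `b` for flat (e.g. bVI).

In F minor (with V from harmonic minor) the diatonic chords are Fm, Gdim, Ab, Bbm, C, Db, Eb. Of the given chords, Fm7, Bbm and C7 are diatonic. Fmaj7 (F–A–C–E) is not: scale degree 1 in F minor carries Fm (i). In F major the chord on that degree is Fmaj7, so here it functions as Imaj7, borrowed from the parallel major.

Imaj7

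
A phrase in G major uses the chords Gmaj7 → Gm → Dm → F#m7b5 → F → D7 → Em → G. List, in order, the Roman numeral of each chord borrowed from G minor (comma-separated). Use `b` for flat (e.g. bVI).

G major has the diatonic set G, Am, Bm, C, D, Em, F#dim. Of the given chords, Gmaj7, F#m7b5, D7, Em and G are diatonic. Gm (G–Bb–D) is not: scale degree 1 in G major carries G (I). In G minor the chord on that degree is Gm, so here it functions as i, borrowed from the parallel minor. Dm (D–F–A) doesn't fit — on degree 5 G major would have D (V). Dm is the degree-5 chord of G minor, so it is the borrowed v. But F (F–A–C) is foreign: the diatonic vii° on degree 7 is F#dim, whereas F comes from G minor. It is labeled bVII.

i, v, bVII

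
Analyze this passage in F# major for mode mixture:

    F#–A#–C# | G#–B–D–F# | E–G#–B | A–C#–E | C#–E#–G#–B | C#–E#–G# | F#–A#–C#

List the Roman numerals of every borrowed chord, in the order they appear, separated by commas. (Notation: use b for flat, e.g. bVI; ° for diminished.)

iiø7, bVII, bIII

F# major has the diatonic set F#, G#m, A#m, B, C#, D#m, E#dim. F#–A#–C# = F#, C#–E#–G#–B = C#7 and C#–E#–G# = C# all belong to that set. G#–B–D–F# is not: scale degree 2 in F# major carries G#m (ii). In F# minor the chord on that degree is G#m7b5, so here it functions as iiø7, borrowed from the parallel minor. E–G#–B is not: scale degree 7 in F# major carries E#dim (vii°). In F# minor the chord on that degree is E, so here it functions as bVII, borrowed from the parallel minor. A–C#–E doesn't fit — on degree 3 F# major would have A#m (iii). A is the degree-3 chord of F# minor, so it is the borrowed bIII.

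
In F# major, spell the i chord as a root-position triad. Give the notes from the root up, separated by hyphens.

i is built on scale degree 1, which is F# in both F# major and its parallel. In F# minor the chord on F# is F#–A–C#.

F#-A-C#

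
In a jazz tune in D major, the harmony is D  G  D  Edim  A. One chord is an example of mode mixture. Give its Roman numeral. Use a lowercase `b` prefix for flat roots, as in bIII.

ii°

The diatonic triads in D major are D, Em, F#m, G, A, Bm, C#dim. Of the given chords, D, G and A are diatonic. Edim (E–G–Bb) doesn't fit — on degree 2 D major would have Em (ii). Edim is the degree-2 chord of D minor, so it is the borrowed ii°.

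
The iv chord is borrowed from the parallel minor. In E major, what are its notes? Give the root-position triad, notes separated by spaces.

The root, A, is scale degree 4 — the same note in E major and E minor; only the chord quality changes. Building the minor chord from the parallel minor on A: A–C–E.

A C E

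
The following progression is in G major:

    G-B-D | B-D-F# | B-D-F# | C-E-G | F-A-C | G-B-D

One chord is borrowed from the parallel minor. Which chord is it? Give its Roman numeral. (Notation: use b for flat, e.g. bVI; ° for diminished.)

bVII

G major has the diatonic set G, Am, Bm, C, D, Em, F#dim. G–B–D = G, B–D–F# = Bm and C–E–G = C all belong to that set. F–A–C doesn't fit — on degree 7 G major would have F#dim (vii°). F is the degree-7 chord of G minor, so it is the borrowed bVII.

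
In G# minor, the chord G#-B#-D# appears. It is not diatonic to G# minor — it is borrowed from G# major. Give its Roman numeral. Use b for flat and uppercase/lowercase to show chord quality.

The root G# is the diatonic 1st degree of G# minor; the borrowing shows in the chord quality. Diatonically G# minor has G#m (i) on that degree; G#–B#–D# is instead the major chord native to G# major, so it takes the label I.

I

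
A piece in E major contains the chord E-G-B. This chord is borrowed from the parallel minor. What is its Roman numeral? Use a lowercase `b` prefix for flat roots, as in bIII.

i

The root E is the diatonic 1st degree of E major; the borrowing shows in the chord quality. E–G–B is a minor chord — the form found in E minor, not the diatonic I (E). Borrowed into E major it is written i.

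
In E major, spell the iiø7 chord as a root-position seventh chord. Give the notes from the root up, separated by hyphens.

F#-A-C-E

iiø7 is built on scale degree 2, which is F# in both E major and its parallel. Stacking thirds in E minor on F# gives F#–A–C–E.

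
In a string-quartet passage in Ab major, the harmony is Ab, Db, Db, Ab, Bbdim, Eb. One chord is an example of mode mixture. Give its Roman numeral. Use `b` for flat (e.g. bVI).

Ab major has the diatonic set Ab, Bbm, Cm, Db, Eb, Fm, Gdim. Ab, Db and Eb all belong to that set. But Bbdim (Bb–Db–Fb) is foreign: the diatonic ii on degree 2 is Bbm, whereas Bbdim comes from Ab minor. It is labeled ii°.

ii°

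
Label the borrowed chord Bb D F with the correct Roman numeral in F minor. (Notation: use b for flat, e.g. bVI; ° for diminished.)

The root Bb is the diatonic 4th degree of F minor; the borrowing shows in the chord quality. The diatonic chord on degree 4 would be Bbm (iv), but Bb–D–F is the major chord from F major. As a borrowed chord it is labeled IV.

IV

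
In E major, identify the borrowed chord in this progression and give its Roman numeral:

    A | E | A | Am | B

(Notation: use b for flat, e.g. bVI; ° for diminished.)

iv

E major has the diatonic set E, F#m, G#m, A, B, C#m, D#dim. A, E and B all belong to that set. Am (A–C–E) is not: scale degree 4 in E major carries A (IV). In E minor the chord on that degree is Am, so here it functions as iv, borrowed from the parallel minor.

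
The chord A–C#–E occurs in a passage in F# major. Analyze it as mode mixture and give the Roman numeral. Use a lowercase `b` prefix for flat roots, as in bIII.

The root A is the lowered 3rd scale degree — diatonically F# major has A# there. The diatonic chord on degree 3 would be A#m (iii), but A–C#–E is the major chord from F# minor. As a borrowed chord it is labeled bIII.

bIII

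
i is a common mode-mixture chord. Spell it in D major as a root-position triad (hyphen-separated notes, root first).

D-F-A

i is built on scale degree 1, which is D in both D major and its parallel. Stacking thirds in D minor on D gives D–F–A.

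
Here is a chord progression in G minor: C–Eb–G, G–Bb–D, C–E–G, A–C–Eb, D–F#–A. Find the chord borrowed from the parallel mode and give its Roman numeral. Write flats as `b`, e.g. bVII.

In G minor (with V from harmonic minor) the diatonic chords are Gm, Adim, Bb, Cm, D, Eb, F. C–Eb–G = Cm, G–Bb–D = Gm, A–C–Eb = Adim and D–F#–A = D are all diatonic. C–E–G is not: scale degree 4 in G minor carries Cm (iv). In G major the chord on that degree is C, so here it functions as IV, borrowed from the parallel major.

IV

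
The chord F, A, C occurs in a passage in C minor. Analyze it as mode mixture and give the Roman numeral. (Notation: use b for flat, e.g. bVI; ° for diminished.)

The root F is the diatonic 4th degree of C minor; the borrowing shows in the chord quality. Diatonically C minor has Fm (iv) on that degree; F–A–C is instead the major chord native to C major, so it takes the label IV.

IV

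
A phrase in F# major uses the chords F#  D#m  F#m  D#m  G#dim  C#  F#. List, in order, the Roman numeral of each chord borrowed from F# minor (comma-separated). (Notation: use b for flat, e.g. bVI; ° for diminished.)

i, ii°

F# major has the diatonic set F#, G#m, A#m, B, C#, D#m, E#dim. F#, D#m and C# are all diatonic. F#m (F#–A–C#) doesn't fit — on degree 1 F# major would have F# (I). F#m is the degree-1 chord of F# minor, so it is the borrowed i. But G#dim (G#–B–D) is foreign: the diatonic ii on degree 2 is G#m, whereas G#dim comes from F# minor. It is labeled ii°.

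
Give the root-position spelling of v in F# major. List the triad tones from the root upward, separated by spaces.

v is built on scale degree 5, which is C# in both F# major and its parallel. In F# minor the chord on C# is C#–E–G#.

C# E G#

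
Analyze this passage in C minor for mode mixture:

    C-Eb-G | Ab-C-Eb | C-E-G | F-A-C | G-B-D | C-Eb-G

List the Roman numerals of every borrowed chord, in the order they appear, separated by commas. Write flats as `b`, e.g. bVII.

I, IV

C minor has the diatonic set Cm, Ddim, Eb, Fm, G, Ab, Bb (with V from harmonic minor). C–Eb–G = Cm, Ab–C–Eb = Ab and G–B–D = G all belong to that set. C–E–G doesn't fit — on degree 1 C minor would have Cm (i). C is the degree-1 chord of C major, so it is the borrowed I. But F–A–C is foreign: the diatonic iv on degree 4 is Fm, whereas F comes from C major. It is labeled IV.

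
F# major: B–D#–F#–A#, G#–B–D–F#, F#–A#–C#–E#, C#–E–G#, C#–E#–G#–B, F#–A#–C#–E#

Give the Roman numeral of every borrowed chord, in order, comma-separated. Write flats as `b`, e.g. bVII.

In F# major the diatonic chords are F#, G#m, A#m, B, C#, D#m, E#dim. B–D#–F#–A# = Bmaj7, F#–A#–C#–E# = F#maj7 and C#–E#–G#–B = C#7 all belong to that set. But G#–B–D–F# is foreign: the diatonic ii on degree 2 is G#m, whereas G#m7b5 comes from F# minor. It is labeled iiø7. C#–E–G# is not: scale degree 5 in F# major carries C# (V). In F# minor the chord on that degree is C#m, so here it functions as v, borrowed from the parallel minor.

iiø7, v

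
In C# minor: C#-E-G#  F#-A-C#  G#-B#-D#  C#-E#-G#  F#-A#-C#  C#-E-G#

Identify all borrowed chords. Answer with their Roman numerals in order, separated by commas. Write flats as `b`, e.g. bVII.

I, IV

The diatonic triads in C# minor (with V from harmonic minor) are C#m, D#dim, E, F#m, G#, A, B. C#–E–G# = C#m, F#–A–C# = F#m and G#–B#–D# = G# are all diatonic. C#–E#–G# is not: scale degree 1 in C# minor carries C#m (i). In C# major the chord on that degree is C#, so here it functions as I, borrowed from the parallel major. F#–A#–C# doesn't fit — on degree 4 C# minor would have F#m (iv). F# is the degree-4 chord of C# major, so it is the borrowed IV.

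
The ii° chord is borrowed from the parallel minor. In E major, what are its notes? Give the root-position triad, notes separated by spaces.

ii° is built on scale degree 2, which is F# in both E major and its parallel. In E minor the chord on F# is F#–A–C.

F# A C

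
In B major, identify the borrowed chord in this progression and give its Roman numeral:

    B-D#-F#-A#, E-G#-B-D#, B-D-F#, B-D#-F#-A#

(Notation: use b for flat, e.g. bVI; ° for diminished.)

i

The diatonic triads in B major are B, C#m, D#m, E, F#, G#m, A#dim. Of the given chords, B–D#–F#–A# = Bmaj7 and E–G#–B–D# = Emaj7 are diatonic. B–D–F# doesn't fit — on degree 1 B major would have B (I). Bm is the degree-1 chord of B minor, so it is the borrowed i.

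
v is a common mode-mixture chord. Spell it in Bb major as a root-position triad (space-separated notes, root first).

v is built on scale degree 5, which is F in both Bb major and its parallel. Stacking thirds in Bb minor on F gives F–Ab–C.

F Ab C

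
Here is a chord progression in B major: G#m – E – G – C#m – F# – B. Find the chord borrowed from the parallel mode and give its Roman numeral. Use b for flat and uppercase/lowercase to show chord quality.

bVI

The diatonic triads in B major are B, C#m, D#m, E, F#, G#m, A#dim. G#m, E, C#m, F# and B are all diatonic. G (G–B–D) is not: scale degree 6 in B major carries G#m (vi). In B minor the chord on that degree is G, so here it functions as bVI, borrowed from the parallel minor.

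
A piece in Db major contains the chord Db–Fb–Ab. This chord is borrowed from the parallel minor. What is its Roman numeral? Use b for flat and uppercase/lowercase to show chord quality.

i

The root Db is the diatonic 1st degree of Db major; the borrowing shows in the chord quality. Db–Fb–Ab is a minor chord — the form found in Db minor, not the diatonic I (Db). Borrowed into Db major it is written i.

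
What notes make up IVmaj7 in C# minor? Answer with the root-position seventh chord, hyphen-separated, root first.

F#-A#-C#-E#

The root, F#, is scale degree 4 — the same note in C# minor and C# major; only the chord quality changes. Stacking thirds in C# major on F# gives F#–A#–C#–E#.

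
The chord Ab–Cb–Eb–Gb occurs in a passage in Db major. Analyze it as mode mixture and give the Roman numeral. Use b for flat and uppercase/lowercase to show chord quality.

Ab is scale degree 5 in Db major. Ab–Cb–Eb–Gb is a minor-seventh chord — the form found in Db minor, not the diatonic V (Ab). Borrowed into Db major it is written v7.

v7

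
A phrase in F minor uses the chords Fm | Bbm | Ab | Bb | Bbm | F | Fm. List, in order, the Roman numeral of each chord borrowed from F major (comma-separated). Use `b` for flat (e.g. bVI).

F minor has the diatonic set Fm, Gdim, Ab, Bbm, C, Db, Eb (with V from harmonic minor). Of the given chords, Fm, Bbm and Ab are diatonic. Bb (Bb–D–F) doesn't fit — on degree 4 F minor would have Bbm (iv). Bb is the degree-4 chord of F major, so it is the borrowed IV. F (F–A–C) is not: scale degree 1 in F minor carries Fm (i). In F major the chord on that degree is F, so here it functions as I, borrowed from the parallel major.

IV, I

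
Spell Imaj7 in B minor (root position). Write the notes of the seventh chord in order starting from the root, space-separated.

B D# F# A#

The root, B, is scale degree 1 — the same note in B minor and B major; only the chord quality changes. Building the major-seventh chord from the parallel major on B: B–D#–F#–A#.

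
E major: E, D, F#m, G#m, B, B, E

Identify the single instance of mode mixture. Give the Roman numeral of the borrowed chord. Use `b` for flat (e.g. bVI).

bVII

In E major the diatonic chords are E, F#m, G#m, A, B, C#m, D#dim. Of the given chords, E, F#m, G#m and B are diatonic. D (D–F#–A) doesn't fit — on degree 7 E major would have D#dim (vii°). D is the degree-7 chord of E minor, so it is the borrowed bVII.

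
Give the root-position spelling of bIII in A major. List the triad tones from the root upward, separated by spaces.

The root of bIII is the lowered 3rd degree: C# becomes C. Stacking thirds in A minor on C gives C–E–G.

C E G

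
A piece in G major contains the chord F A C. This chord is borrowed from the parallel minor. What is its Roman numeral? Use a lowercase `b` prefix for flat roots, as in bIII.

bVII

The root F is the lowered 7th scale degree — diatonically G major has F# there. The diatonic chord on degree 7 would be F#dim (vii°), but F–A–C is the major chord from G minor. As a borrowed chord it is labeled bVII.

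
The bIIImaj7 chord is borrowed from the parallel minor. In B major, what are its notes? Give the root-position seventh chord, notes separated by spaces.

D F# A C#

The root of bIIImaj7 is the lowered 3rd degree: D# becomes D. Stacking thirds in B minor on D gives D–F#–A–C#.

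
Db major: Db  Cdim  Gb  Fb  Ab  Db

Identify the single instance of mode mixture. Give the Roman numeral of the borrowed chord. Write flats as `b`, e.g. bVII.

In Db major the diatonic chords are Db, Ebm, Fm, Gb, Ab, Bbm, Cdim. Of the given chords, Db, Cdim, Gb and Ab are diatonic. But Fb (Fb–Ab–Cb) is foreign: the diatonic iii on degree 3 is Fm, whereas Fb comes from Db minor. It is labeled bIII.

bIII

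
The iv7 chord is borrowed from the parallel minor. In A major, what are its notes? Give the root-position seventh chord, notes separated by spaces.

D F A C

iv7 is built on scale degree 4, which is D in both A major and its parallel. In A minor the chord on D is D–F–A–C.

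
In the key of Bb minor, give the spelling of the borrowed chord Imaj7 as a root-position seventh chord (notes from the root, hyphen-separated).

Imaj7 is built on scale degree 1, which is Bb in both Bb minor and its parallel. Building the major-seventh chord from the parallel major on Bb: Bb–D–F–A.

Bb-D-F-A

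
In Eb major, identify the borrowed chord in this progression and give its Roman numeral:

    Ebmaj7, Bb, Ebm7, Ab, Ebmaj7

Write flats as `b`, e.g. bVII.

i7

The diatonic triads in Eb major are Eb, Fm, Gm, Ab, Bb, Cm, Ddim. Ebmaj7, Bb and Ab all belong to that set. But Ebm7 (Eb–Gb–Bb–Db) is foreign: the diatonic I on degree 1 is Eb, whereas Ebm7 comes from Eb minor. It is labeled i7.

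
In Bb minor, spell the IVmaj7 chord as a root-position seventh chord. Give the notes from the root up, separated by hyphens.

IVmaj7 is built on scale degree 4, which is Eb in both Bb minor and its parallel. In Bb major the chord on Eb is Eb–G–Bb–D.

Eb-G-Bb-D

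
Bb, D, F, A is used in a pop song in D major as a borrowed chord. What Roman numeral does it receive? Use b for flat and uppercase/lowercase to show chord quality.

In D major scale degree 6 is B; Bb is its lowered form, from D minor. Bb–D–F–A is a major-seventh chord — the form found in D minor, not the diatonic vi (Bm). Borrowed into D major it is written bVImaj7.

bVImaj7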